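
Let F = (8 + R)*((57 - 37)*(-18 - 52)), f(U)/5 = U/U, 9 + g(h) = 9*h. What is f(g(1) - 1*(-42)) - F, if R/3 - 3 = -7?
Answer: -5595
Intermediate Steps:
g(h) = -9 + 9*h
R = -12 (R = 9 + 3*(-7) = 9 - 21 = -12)
f(U) = 5 (f(U) = 5*(U/U) = 5*1 = 5)
F = 5600 (F = (8 - 12)*((57 - 37)*(-18 - 52)) = -80*(-70) = -4*(-1400) = 5600)
f(g(1) - 1*(-42)) - F = 5 - 1*5600 = 5 - 5600 = -5595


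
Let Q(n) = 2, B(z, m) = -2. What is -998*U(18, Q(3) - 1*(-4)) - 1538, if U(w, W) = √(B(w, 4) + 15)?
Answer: -1538 - 998*√13 ≈ -5136.3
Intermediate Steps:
U(w, W) = √13 (U(w, W) = √(-2 + 15) = √13)
-998*U(18, Q(3) - 1*(-4)) - 1538 = -998*√13 - 1538 = -1538 - 998*√13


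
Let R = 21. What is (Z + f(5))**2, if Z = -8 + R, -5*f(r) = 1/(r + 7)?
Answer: 606841/3600 ≈ 168.57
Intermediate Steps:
f(r) = -1/(5*(7 + r)) (f(r) = -1/(5*(r + 7)) = -1/(5*(7 + r)))
Z = 13 (Z = -8 + 21 = 13)
(Z + f(5))**2 = (13 - 1/(35 + 5*5))**2 = (13 - 1/(35 + 25))**2 = (13 - 1/60)**2 = (779/60)**2 = 606841/3600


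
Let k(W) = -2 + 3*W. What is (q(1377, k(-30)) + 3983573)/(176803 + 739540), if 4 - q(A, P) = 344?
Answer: 3983233/916343 ≈ 4.3469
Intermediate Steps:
q(A, P) = -340 (q(A, P) = 4 - 1*344 = 4 - 344 = -340)
(q(1377, k(-30)) + 3983573)/(176803 + 739540) = (-340 + 3983573)/(176803 + 739540) = 3983233/916343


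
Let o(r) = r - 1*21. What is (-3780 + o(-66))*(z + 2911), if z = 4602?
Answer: -29052771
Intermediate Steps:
o(r) = -21 + r (o(r) = r - 21 = -21 + r)
(-3780 + o(-66))*(z + 2911) = (-3780 + (-21 - 66))*(4602 + 2911) = (-3780 - 87)*7513 = -3867*7513 = -29052771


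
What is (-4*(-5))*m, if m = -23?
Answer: -460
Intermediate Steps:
(-4*(-5))*m = -4*(-5)*(-23) = 20*(-23) = -460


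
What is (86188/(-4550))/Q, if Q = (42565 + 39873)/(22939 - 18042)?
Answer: -105515659/93773225 ≈ -1.1252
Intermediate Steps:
Q = 82438/4897 ≈ 16.834
(86188/(-4550))/Q = (86188/(-4550))/(82438/4897) = (86188*(-1/4550))*(4897/82438) = -43094/2275*4897/82438 = -105515659/93773225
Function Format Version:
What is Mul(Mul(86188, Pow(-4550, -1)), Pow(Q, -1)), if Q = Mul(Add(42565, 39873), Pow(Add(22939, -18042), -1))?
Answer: Rational(-105515659, 93773225) ≈ -1.1252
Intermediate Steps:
Q = Rational(82438, 4897) (Q = Mul(82438, Pow(4897, -1)) = Mul(82438, Rational(1, 4897)) = Rational(82438, 4897) ≈ 16.834)
Mul(Mul(86188, Pow(-4550, -1)), Pow(Q, -1)) = Mul(Mul(86188, Pow(-4550, -1)), Pow(Rational(82438, 4897), -1)) = Mul(Mul(86188, Rational(-1, 4550)), Rational(4897, 82438)) = Mul(Rational(-43094, 2275), Rational(4897, 82438)) = Rational(-105515659, 93773225)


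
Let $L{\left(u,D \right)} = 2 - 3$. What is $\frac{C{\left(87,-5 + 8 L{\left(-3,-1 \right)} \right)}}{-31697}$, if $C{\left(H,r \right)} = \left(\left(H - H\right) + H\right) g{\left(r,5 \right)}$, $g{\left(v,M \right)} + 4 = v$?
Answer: $\frac{51}{1093} \approx 0.046661$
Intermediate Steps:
$g{\left(v,M \right)} = -4 + v$
$L{\left(u,D \right)} = -1$ ($L{\left(u,D \right)} = 2 - 3 = -1$)
$C{\left(H,r \right)} = H \left(-4 + r\right)$ ($C{\left(H,r \right)} = \left(\left(H - H\right) + H\right) \left(-4 + r\right) = \left(0 + H\right) \left(-4 + r\right) = H \left(-4 + r\right)$)
$\frac{C{\left(87,-5 + 8 L{\left(-3,-1 \right)} \right)}}{-31697} = \frac{87 \left(-4 + \left(-5 + 8 \left(-1\right)\right)\right)}{-31697} = 87 \left(-4 - 13\right) \left(- \frac{1}{31697}\right) = 87 \left(-17\right) \left(- \frac{1}{31697}\right) = \left(-1479\right) \left(- \frac{1}{31697}\right) = \frac{51}{1093}$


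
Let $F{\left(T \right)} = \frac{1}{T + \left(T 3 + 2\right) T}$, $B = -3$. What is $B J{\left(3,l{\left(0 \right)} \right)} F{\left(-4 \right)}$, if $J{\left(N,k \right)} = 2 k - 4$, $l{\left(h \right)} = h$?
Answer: $\frac{1}{3} \approx 0.33333$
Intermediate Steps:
$J{\left(N,k \right)} = -4 + 2 k$
$F{\left(T \right)} = \frac{1}{T + T \left(2 + 3 T\right)}$ ($F{\left(T \right)} = \frac{1}{T + \left(3 T + 2\right) T} = \frac{1}{T + \left(2 + 3 T\right) T} = \frac{1}{T + T \left(2 + 3 T\right)}$)
$B J{\left(3,l{\left(0 \right)} \right)} F{\left(-4 \right)} = - 3 \left(-4 + 2 \cdot 0\right) \frac{1}{3 \left(-4\right) \left(1 - 4\right)} = - 3 \left(-4 + 0\right) \frac{1}{3} \left(- \frac{1}{4}\right) \frac{1}{-3} = \left(-3\right) \left(-4\right) \frac{1}{3} \left(- \frac{1}{4}\right) \left(- \frac{1}{3}\right) = 12 \cdot \frac{1}{36} = \frac{1}{3}$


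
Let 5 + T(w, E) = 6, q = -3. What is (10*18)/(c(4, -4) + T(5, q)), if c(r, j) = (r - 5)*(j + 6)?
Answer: -180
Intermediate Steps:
T(w, E) = 1 (T(w, E) = -5 + 6 = 1)
c(r, j) = (-5 + r)*(6 + j)
(10*18)/(c(4, -4) + T(5, q)) = (10*18)/((-30 - 5*(-4) + 6*4 - 4*4) + 1) = 180/((-30 + 20 + 24 - 16) + 1) = 180/(-2 + 1) = 180/(-1) = 180*(-1) = -180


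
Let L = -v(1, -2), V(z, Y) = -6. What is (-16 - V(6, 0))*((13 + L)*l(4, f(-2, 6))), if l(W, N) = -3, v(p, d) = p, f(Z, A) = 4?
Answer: 360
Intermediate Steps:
L = -1 (L = -1*1 = -1)
(-16 - V(6, 0))*((13 + L)*l(4, f(-2, 6))) = (-16 - 1*(-6))*((13 - 1)*(-3)) = (-16 + 6)*(12*(-3)) = -10*(-36) = 360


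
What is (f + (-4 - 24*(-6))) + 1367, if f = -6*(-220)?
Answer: 2827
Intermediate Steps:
f = 1320
(f + (-4 - 24*(-6))) + 1367 = (1320 + (-4 - 24*(-6))) + 1367 = (1320 + (-4 + 144)) + 1367 = (1320 + 140) + 1367 = 1460 + 1367 = 2827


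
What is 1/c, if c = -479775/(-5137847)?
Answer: 5137847/479775 ≈ 10.709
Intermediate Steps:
c = 479775/5137847 (c = -479775*(-1/5137847) = 479775/5137847 ≈ 0.093381)
1/c = 1/(479775/5137847) = 5137847/479775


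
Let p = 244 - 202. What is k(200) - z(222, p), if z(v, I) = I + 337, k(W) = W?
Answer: -179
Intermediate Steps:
p = 42
z(v, I) = 337 + I
k(200) - z(222, p) = 200 - (337 + 42) = 200 - 1*379 = 200 - 379 = -179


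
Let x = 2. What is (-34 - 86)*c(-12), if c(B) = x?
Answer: -240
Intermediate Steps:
c(B) = 2
(-34 - 86)*c(-12) = (-34 - 86)*2 = -120*2 = -240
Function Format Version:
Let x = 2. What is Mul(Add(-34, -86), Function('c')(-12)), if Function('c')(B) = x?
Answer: -240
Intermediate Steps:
Function('c')(B) = 2
Mul(Add(-34, -86), Function('c')(-12)) = Mul(Add(-34, -86), 2) = Mul(-120, 2) = -240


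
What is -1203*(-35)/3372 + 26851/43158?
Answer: 317951527/24254796 ≈ 13.109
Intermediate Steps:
-1203*(-35)/3372 + 26851/43158 = 42105*(1/3372) + 26851*(1/43158) = 14035/1124 + 26851/43158 = 317951527/24254796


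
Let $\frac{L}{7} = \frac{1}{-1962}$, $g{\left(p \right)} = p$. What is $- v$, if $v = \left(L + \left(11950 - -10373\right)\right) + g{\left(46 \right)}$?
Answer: $- \frac{43887971}{1962} \approx -22369.0$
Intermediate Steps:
$L = - \frac{7}{1962}$ ($L = \frac{7}{-1962} = 7 \left(- \frac{1}{1962}\right) = - \frac{7}{1962} \approx -0.0035678$)
$v = \frac{43887971}{1962}$ ($v = \left(- \frac{7}{1962} + \left(11950 - -10373\right)\right) + 46 = \left(- \frac{7}{1962} + \left(11950 + 10373\right)\right) + 46 = \left(- \frac{7}{1962} + 22323\right) + 46 = \frac{43797719}{1962} + 46 = \frac{43887971}{1962} \approx 22369.0$)
$- v = \left(-1\right) \frac{43887971}{1962} = - \frac{43887971}{1962}$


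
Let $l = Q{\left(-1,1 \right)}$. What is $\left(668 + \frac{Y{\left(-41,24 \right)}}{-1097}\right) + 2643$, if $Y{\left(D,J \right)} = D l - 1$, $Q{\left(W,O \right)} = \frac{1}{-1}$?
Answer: $\frac{3632127}{1097} \approx 3311.0$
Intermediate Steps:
$Q{\left(W,O \right)} = -1$
$l = -1$
$Y{\left(D,J \right)} = -1 - D$ ($Y{\left(D,J \right)} = D \left(-1\right) - 1 = - D - 1 = -1 - D$)
$\left(668 + \frac{Y{\left(-41,24 \right)}}{-1097}\right) + 2643 = \left(668 + \frac{-1 - -41}{-1097}\right) + 2643 = \left(668 + \left(-1 + 41\right) \left(- \frac{1}{1097}\right)\right) + 2643 = \left(668 + 40 \left(- \frac{1}{1097}\right)\right) + 2643 = \left(668 - \frac{40}{1097}\right) + 2643 = \frac{732756}{1097} + 2643 = \frac{3632127}{1097}$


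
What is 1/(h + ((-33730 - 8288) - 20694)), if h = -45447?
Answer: -1/108159 ≈ -9.2456e-6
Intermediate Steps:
1/(h + ((-33730 - 8288) - 20694)) = 1/(-45447 + ((-33730 - 8288) - 20694)) = 1/(-45447 + (-42018 - 20694)) = 1/(-45447 - 62712) = 1/(-108159) = -1/108159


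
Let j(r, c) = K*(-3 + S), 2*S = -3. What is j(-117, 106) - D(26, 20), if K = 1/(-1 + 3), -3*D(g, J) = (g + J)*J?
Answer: 3653/12 ≈ 304.42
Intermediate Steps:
S = -3/2 (S = (½)*(-3) = -3/2 ≈ -1.5000)
D(g, J) = -J*(J + g)/3 (D(g, J) = -(g + J)*J/3 = -(J + g)*J/3 = -J*(J + g)/3)
K = ½ (K = 1/2 = ½ ≈ 0.50000)
j(r, c) = -9/4 (j(r, c) = (-3 - 3/2)/2 = (½)*(-9/2) = -9/4)
j(-117, 106) - D(26, 20) = -9/4 - (-1)*20*(20 + 26)/3 = -9/4 - (-1)*20*46/3 = -9/4 - 1*(-920/3) = -9/4 + 920/3 = 3653/12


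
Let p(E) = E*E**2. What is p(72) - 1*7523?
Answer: 365725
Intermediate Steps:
p(E) = E**3
p(72) - 1*7523 = 72**3 - 1*7523 = 373248 - 7523 = 365725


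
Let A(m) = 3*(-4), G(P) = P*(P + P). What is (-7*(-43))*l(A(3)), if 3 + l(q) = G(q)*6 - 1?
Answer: 518924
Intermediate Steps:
G(P) = 2*P² (G(P) = P*(2*P) = 2*P²)
A(m) = -12
l(q) = -4 + 12*q² (l(q) = -3 + ((2*q²)*6 - 1) = -3 + (12*q² - 1) = -3 + (-1 + 12*q²) = -4 + 12*q²)
(-7*(-43))*l(A(3)) = (-7*(-43))*(-4 + 12*(-12)²) = 301*(-4 + 12*144) = 301*(-4 + 1728) = 301*1724 = 518924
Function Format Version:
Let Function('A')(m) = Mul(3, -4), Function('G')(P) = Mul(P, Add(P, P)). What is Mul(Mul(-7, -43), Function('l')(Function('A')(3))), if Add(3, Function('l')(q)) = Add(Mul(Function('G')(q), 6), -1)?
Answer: 518924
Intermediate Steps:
Function('G')(P) = Mul(2, Pow(P, 2)) (Function('G')(P) = Mul(P, Mul(2, P)) = Mul(2, Pow(P, 2)))
Function('A')(m) = -12
Function('l')(q) = Add(-4, Mul(12, Pow(q, 2))) (Function('l')(q) = Add(-3, Add(Mul(Mul(2, Pow(q, 2)), 6), -1)) = Add(-3, Add(Mul(12, Pow(q, 2)), -1)) = Add(-3, Add(-1, Mul(12, Pow(q, 2)))) = Add(-4, Mul(12, Pow(q, 2))))
Mul(Mul(-7, -43), Function('l')(Function('A')(3))) = Mul(Mul(-7, -43), Add(-4, Mul(12, Pow(-12, 2)))) = Mul(301, Add(-4, Mul(12, 144))) = Mul(301, Add(-4, 1728)) = Mul(301, 1724) = 518924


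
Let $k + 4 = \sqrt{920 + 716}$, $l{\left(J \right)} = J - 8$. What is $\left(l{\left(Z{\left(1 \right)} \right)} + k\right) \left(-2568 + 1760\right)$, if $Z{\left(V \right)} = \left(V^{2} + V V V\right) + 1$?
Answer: $7272 - 1616 \sqrt{409} \approx -25410.0$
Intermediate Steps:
$Z{\left(V \right)} = 1 + V^{2} + V^{3}$ ($Z{\left(V \right)} = \left(V^{2} + V^{2} V\right) + 1 = \left(V^{2} + V^{3}\right) + 1 = 1 + V^{2} + V^{3}$)
$l{\left(J \right)} = -8 + J$
$k = -4 + 2 \sqrt{409}$ ($k = -4 + \sqrt{920 + 716} = -4 + \sqrt{1636} = -4 + 2 \sqrt{409} \approx 36.448$)
$\left(l{\left(Z{\left(1 \right)} \right)} + k\right) \left(-2568 + 1760\right) = \left(\left(-8 + \left(1 + 1^{2} + 1^{3}\right)\right) - \left(4 - 2 \sqrt{409}\right)\right) \left(-2568 + 1760\right) = \left(\left(-8 + \left(1 + 1 + 1\right)\right) - \left(4 - 2 \sqrt{409}\right)\right) \left(-808\right) = \left(\left(-8 + 3\right) - \left(4 - 2 \sqrt{409}\right)\right) \left(-808\right) = \left(-5 - \left(4 - 2 \sqrt{409}\right)\right) \left(-808\right) = \left(-9 + 2 \sqrt{409}\right) \left(-808\right) = 7272 - 1616 \sqrt{409}$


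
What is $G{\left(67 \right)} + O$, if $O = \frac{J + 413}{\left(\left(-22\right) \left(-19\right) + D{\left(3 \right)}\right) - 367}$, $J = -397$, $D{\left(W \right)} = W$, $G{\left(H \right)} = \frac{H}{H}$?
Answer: $\frac{35}{27} \approx 1.2963$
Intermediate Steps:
$G{\left(H \right)} = 1$
$O = \frac{8}{27}$ ($O = \frac{-397 + 413}{\left(\left(-22\right) \left(-19\right) + 3\right) - 367} = \frac{16}{\left(418 + 3\right) - 367} = \frac{16}{421 - 367} = \frac{16}{54} = 16 \cdot \frac{1}{54} = \frac{8}{27} \approx 0.2963$)
$G{\left(67 \right)} + O = 1 + \frac{8}{27} = \frac{35}{27}$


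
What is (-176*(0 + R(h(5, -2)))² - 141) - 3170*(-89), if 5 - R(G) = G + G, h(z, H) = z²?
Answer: -74411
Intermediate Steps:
R(G) = 5 - 2*G (R(G) = 5 - (G + G) = 5 - 2*G)
(-176*(0 + R(h(5, -2)))² - 141) - 3170*(-89) = (-176*(0 + (5 - 2*5²))² - 141) - 3170*(-89) = (-176*(0 + (5 - 2*25))² - 141) - 1*(-282130) = (-176*(0 + (5 - 50))² - 141) + 282130 = (-176*(0 - 45)² - 141) + 282130 = (-176*(-45)² - 141) + 282130 = (-176*2025 - 141) + 282130 = (-356400 - 141) + 282130 = -356541 + 282130 = -74411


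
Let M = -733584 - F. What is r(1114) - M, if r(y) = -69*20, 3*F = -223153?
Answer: 1973459/3 ≈ 6.5782e+5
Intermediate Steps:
F = -223153/3 (F = (1/3)*(-223153) = -223153/3 ≈ -74384.)
r(y) = -1380
M = -1977599/3 (M = -733584 - 1*(-223153/3) = -733584 + 223153/3 = -1977599/3 ≈ -6.5920e+5)
r(1114) - M = -1380 - 1*(-1977599/3) = -1380 + 1977599/3 = 1973459/3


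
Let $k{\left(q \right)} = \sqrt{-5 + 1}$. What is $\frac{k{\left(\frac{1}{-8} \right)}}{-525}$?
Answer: $- \frac{2 i}{525} \approx - 0.0038095 i$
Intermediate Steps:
$k{\left(q \right)} = 2 i$ ($k{\left(q \right)} = \sqrt{-4} = 2 i$)
$\frac{k{\left(\frac{1}{-8} \right)}}{-525} = \frac{2 i}{-525} = 2 i \left(- \frac{1}{525}\right) = - \frac{2 i}{525}$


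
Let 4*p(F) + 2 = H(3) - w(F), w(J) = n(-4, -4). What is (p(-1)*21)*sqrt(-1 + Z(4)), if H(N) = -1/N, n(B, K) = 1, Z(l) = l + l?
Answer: -35*sqrt(7)/2 ≈ -46.301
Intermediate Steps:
Z(l) = 2*l
w(J) = 1
p(F) = -5/6 (p(F) = -1/2 + (-1/3 - 1*1)/4 = -1/2 + (-1*1/3 - 1)/4 = -1/2 + (-1/3 - 1)/4 = -1/2 + (1/4)*(-4/3) = -1/2 - 1/3 = -5/6)
(p(-1)*21)*sqrt(-1 + Z(4)) = (-5/6*21)*sqrt(-1 + 2*4) = -35*sqrt(-1 + 8)/2 = -35*sqrt(7)/2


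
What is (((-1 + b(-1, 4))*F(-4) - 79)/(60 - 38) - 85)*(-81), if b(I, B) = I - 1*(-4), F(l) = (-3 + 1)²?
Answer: 157221/22 ≈ 7146.4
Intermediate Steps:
F(l) = 4 (F(l) = (-2)² = 4)
b(I, B) = 4 + I (b(I, B) = I + 4 = 4 + I)
(((-1 + b(-1, 4))*F(-4) - 79)/(60 - 38) - 85)*(-81) = (((-1 + (4 - 1))*4 - 79)/(60 - 38) - 85)*(-81) = (((-1 + 3)*4 - 79)/22 - 85)*(-81) = ((2*4 - 79)*(1/22) - 85)*(-81) = ((8 - 79)*(1/22) - 85)*(-81) = (-71*1/22 - 85)*(-81) = (-71/22 - 85)*(-81) = -1941/22*(-81) = 157221/22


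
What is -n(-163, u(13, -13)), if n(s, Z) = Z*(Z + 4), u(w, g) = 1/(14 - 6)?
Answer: -33/64 ≈ -0.51563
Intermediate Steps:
u(w, g) = ⅛ (u(w, g) = 1/8 = ⅛)
n(s, Z) = Z*(4 + Z)
-n(-163, u(13, -13)) = -(4 + ⅛)/8 = -33/(8*8) = -1*33/64 = -33/64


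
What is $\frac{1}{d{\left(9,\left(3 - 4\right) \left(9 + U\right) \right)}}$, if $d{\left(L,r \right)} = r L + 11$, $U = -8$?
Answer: $\frac{1}{2} \approx 0.5$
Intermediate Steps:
$d{\left(L,r \right)} = 11 + L r$ ($d{\left(L,r \right)} = L r + 11 = 11 + L r$)
$\frac{1}{d{\left(9,\left(3 - 4\right) \left(9 + U\right) \right)}} = \frac{1}{11 + 9 \left(3 - 4\right) \left(9 - 8\right)} = \frac{1}{11 + 9 \left(\left(-1\right) 1\right)} = \frac{1}{11 + 9 \left(-1\right)} = \frac{1}{11 - 9} = \frac{1}{2}$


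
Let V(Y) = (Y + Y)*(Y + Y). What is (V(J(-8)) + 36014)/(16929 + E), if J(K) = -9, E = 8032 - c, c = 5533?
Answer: 18169/9714 ≈ 1.8704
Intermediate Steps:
E = 2499 (E = 8032 - 1*5533 = 8032 - 5533 = 2499)
V(Y) = 4*Y² (V(Y) = (2*Y)*(2*Y) = 4*Y²)
(V(J(-8)) + 36014)/(16929 + E) = (4*(-9)² + 36014)/(16929 + 2499) = (4*81 + 36014)/19428 = (324 + 36014)*(1/19428) = 36338*(1/19428) = 18169/9714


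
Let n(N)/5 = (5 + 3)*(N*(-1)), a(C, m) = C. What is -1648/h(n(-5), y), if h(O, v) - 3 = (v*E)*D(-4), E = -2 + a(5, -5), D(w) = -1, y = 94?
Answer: 1648/279 ≈ 5.9068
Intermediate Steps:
n(N) = -40*N (n(N) = 5*((5 + 3)*(N*(-1))) = 5*(8*(-N)) = 5*(-8*N) = -40*N)
E = 3 (E = -2 + 5 = 3)
h(O, v) = 3 - 3*v (h(O, v) = 3 + (v*3)*(-1) = 3 + (3*v)*(-1) = 3 - 3*v)
-1648/h(n(-5), y) = -1648/(3 - 3*94) = -1648/(3 - 282) = -1648/(-279) = -1648*(-1/279) = 1648/279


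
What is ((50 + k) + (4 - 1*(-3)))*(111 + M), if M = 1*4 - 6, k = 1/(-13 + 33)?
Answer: 124369/20 ≈ 6218.5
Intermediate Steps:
k = 1/20 ≈ 0.050000
M = -2 (M = 4 - 6 = -2)
((50 + k) + (4 - 1*(-3)))*(111 + M) = ((50 + 1/20) + (4 - 1*(-3)))*(111 - 2) = (1001/20 + (4 + 3))*109 = (1001/20 + 7)*109 = (1141/20)*109 = 124369/20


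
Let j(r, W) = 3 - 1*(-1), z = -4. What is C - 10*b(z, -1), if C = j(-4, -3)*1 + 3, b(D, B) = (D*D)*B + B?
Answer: 177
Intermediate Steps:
j(r, W) = 4 (j(r, W) = 3 + 1 = 4)
b(D, B) = B + B*D² (b(D, B) = D²*B + B = B*D² + B = B + B*D²)
C = 7 (C = 4*1 + 3 = 4 + 3 = 7)
C - 10*b(z, -1) = 7 - (-10)*(1 + (-4)²) = 7 - (-10)*(1 + 16) = 7 - (-10)*17 = 7 - 10*(-17) = 7 + 170 = 177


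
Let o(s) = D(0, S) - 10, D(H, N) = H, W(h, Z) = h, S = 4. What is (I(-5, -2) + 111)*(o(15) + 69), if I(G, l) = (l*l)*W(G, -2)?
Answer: 5369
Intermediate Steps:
I(G, l) = G*l**2 (I(G, l) = (l*l)*G = l**2*G = G*l**2)
o(s) = -10 (o(s) = 0 - 10 = -10)
(I(-5, -2) + 111)*(o(15) + 69) = (-5*(-2)**2 + 111)*(-10 + 69) = (-5*4 + 111)*59 = (-20 + 111)*59 = 91*59 = 5369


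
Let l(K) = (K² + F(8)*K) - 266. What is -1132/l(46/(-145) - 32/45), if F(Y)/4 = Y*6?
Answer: 963912150/393727603 ≈ 2.4482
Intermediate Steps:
F(Y) = 24*Y (F(Y) = 4*(Y*6) = 4*(6*Y) = 24*Y)
l(K) = -266 + K² + 192*K (l(K) = (K² + (24*8)*K) - 266 = (K² + 192*K) - 266 = -266 + K² + 192*K)
-1132/l(46/(-145) - 32/45) = -1132/(-266 + (46/(-145) - 32/45)² + 192*(46/(-145) - 32/45)) = -1132/(-266 + (46*(-1/145) - 32*1/45)² + 192*(46*(-1/145) - 32*1/45)) = -1132/(-266 + (-46/145 - 32/45)² + 192*(-46/145 - 32/45)) = -1132/(-266 + (-1342/1305)² + 192*(-1342/1305)) = -1132/(-266 + 1800964/1703025 - 85888/435) = -1132/(-787455206/1703025) = -1132*(-1703025/787455206) = 963912150/393727603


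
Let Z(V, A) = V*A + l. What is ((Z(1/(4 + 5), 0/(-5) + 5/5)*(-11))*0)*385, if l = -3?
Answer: 0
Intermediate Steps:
Z(V, A) = -3 + A*V (Z(V, A) = V*A - 3 = A*V - 3 = -3 + A*V)
((Z(1/(4 + 5), 0/(-5) + 5/5)*(-11))*0)*385 = (((-3 + (0/(-5) + 5/5)/(4 + 5))*(-11))*0)*385 = (((-3 + (0*(-1/5) + 5*(1/5))/9)*(-11))*0)*385 = (((-3 + (0 + 1)*(1/9))*(-11))*0)*385 = (((-3 + 1*(1/9))*(-11))*0)*385 = (((-3 + 1/9)*(-11))*0)*385 = (-26/9*(-11)*0)*385 = ((286/9)*0)*385 = 0*385 = 0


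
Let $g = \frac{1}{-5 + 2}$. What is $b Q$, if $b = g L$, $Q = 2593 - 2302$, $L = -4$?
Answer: $388$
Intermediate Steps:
$g = - \frac{1}{3}$ ($g = \frac{1}{-3} = - \frac{1}{3} \approx -0.33333$)
$Q = 291$
$b = \frac{4}{3}$ ($b = \left(- \frac{1}{3}\right) \left(-4\right) = \frac{4}{3} \approx 1.3333$)
$b Q = \frac{4}{3} \cdot 291 = 388$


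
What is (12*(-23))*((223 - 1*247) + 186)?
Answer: -44712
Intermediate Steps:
(12*(-23))*((223 - 1*247) + 186) = -276*((223 - 247) + 186) = -276*(-24 + 186) = -276*162 = -44712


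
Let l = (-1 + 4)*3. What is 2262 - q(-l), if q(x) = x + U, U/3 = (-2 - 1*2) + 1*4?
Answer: 2271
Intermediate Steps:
l = 9 (l = 3*3 = 9)
U = 0 (U = 3*((-2 - 1*2) + 1*4) = 3*((-2 - 2) + 4) = 3*(-4 + 4) = 3*0 = 0)
q(x) = x (q(x) = x + 0 = x)
2262 - q(-l) = 2262 - (-1)*9 = 2262 - 1*(-9) = 2262 + 9 = 2271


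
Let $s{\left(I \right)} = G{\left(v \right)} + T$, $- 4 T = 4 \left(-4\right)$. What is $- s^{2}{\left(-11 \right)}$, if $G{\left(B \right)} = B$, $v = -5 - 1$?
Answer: $-4$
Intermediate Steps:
$v = -6$
$T = 4$ ($T = - \frac{4 \left(-4\right)}{4} = \left(- \frac{1}{4}\right) \left(-16\right) = 4$)
$s{\left(I \right)} = -2$ ($s{\left(I \right)} = -6 + 4 = -2$)
$- s^{2}{\left(-11 \right)} = - \left(-2\right)^{2} = \left(-1\right) 4 = -4$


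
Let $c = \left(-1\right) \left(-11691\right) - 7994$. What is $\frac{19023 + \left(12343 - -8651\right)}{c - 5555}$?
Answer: $- \frac{40017}{1858} \approx -21.538$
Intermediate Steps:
$c = 3697$ ($c = 11691 - 7994 = 3697$)
$\frac{19023 + \left(12343 - -8651\right)}{c - 5555} = \frac{19023 + \left(12343 - -8651\right)}{3697 - 5555} = \frac{19023 + \left(12343 + 8651\right)}{-1858} = \left(19023 + 20994\right) \left(- \frac{1}{1858}\right) = 40017 \left(- \frac{1}{1858}\right) = - \frac{40017}{1858}$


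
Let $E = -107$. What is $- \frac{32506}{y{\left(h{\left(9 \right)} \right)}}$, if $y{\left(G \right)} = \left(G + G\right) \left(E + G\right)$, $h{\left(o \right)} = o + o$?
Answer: $\frac{16253}{1602} \approx 10.145$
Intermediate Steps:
$h{\left(o \right)} = 2 o$
$y{\left(G \right)} = 2 G \left(-107 + G\right)$ ($y{\left(G \right)} = \left(G + G\right) \left(-107 + G\right) = 2 G \left(-107 + G\right)$)
$- \frac{32506}{y{\left(h{\left(9 \right)} \right)}} = - \frac{32506}{2 \cdot 2 \cdot 9 \left(-107 + 2 \cdot 9\right)} = - \frac{32506}{2 \cdot 18 \left(-107 + 18\right)} = - \frac{32506}{2 \cdot 18 \left(-89\right)} = - \frac{32506}{-3204} = \left(-32506\right) \left(- \frac{1}{3204}\right) = \frac{16253}{1602}$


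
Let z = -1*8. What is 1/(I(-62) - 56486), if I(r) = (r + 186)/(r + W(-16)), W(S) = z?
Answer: -35/1977072 ≈ -1.7703e-5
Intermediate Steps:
z = -8
W(S) = -8
I(r) = (186 + r)/(-8 + r) (I(r) = (r + 186)/(r - 8) = (186 + r)/(-8 + r))
1/(I(-62) - 56486) = 1/((186 - 62)/(-8 - 62) - 56486) = 1/(124/(-70) - 56486) = 1/(-1/70*124 - 56486) = 1/(-62/35 - 56486) = 1/(-1977072/35) = -35/1977072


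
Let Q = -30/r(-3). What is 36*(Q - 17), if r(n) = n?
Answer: -252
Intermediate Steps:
Q = 10 (Q = -30/(-3) = -30*(-1/3) = 10)
36*(Q - 17) = 36*(10 - 17) = 36*(-7) = -252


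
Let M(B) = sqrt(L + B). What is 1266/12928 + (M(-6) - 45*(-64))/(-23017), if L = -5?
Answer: -4046559/148781888 - I*sqrt(11)/23017 ≈ -0.027198 - 0.00014409*I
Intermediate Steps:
M(B) = sqrt(-5 + B)
1266/12928 + (M(-6) - 45*(-64))/(-23017) = 1266/12928 + (sqrt(-5 - 6) - 45*(-64))/(-23017) = 1266*(1/12928) + (sqrt(-11) + 2880)*(-1/23017) = 633/6464 + (I*sqrt(11) + 2880)*(-1/23017) = 633/6464 + (2880 + I*sqrt(11))*(-1/23017) = 633/6464 + (-2880/23017 - I*sqrt(11)/23017) = -4046559/148781888 - I*sqrt(11)/23017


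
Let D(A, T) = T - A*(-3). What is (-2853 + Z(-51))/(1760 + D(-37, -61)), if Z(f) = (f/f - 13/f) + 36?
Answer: -143603/80988 ≈ -1.7731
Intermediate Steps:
Z(f) = 37 - 13/f (Z(f) = (1 - 13/f) + 36 = 37 - 13/f)
D(A, T) = T + 3*A (D(A, T) = T - (-3)*A = T + 3*A)
(-2853 + Z(-51))/(1760 + D(-37, -61)) = (-2853 + (37 - 13/(-51)))/(1760 + (-61 + 3*(-37))) = (-2853 + (37 - 13*(-1/51)))/(1760 + (-61 - 111)) = (-2853 + (37 + 13/51))/(1760 - 172) = (-2853 + 1900/51)/1588 = -143603/51*1/1588 = -143603/80988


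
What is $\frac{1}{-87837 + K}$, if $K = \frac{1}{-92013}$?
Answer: $- \frac{92013}{8082145882} \approx -1.1385 \cdot 10^{-5}$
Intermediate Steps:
$K = - \frac{1}{92013} \approx -1.0868 \cdot 10^{-5}$
$\frac{1}{-87837 + K} = \frac{1}{-87837 - \frac{1}{92013}} = \frac{1}{- \frac{8082145882}{92013}} = - \frac{92013}{8082145882}$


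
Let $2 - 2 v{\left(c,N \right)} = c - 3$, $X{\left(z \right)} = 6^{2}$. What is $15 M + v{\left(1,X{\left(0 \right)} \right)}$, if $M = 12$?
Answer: $182$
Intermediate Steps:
$X{\left(z \right)} = 36$
$v{\left(c,N \right)} = \frac{5}{2} - \frac{c}{2}$ ($v{\left(c,N \right)} = 1 - \frac{c - 3}{2} = 1 - \frac{-3 + c}{2} = 1 - \left(- \frac{3}{2} + \frac{c}{2}\right) = \frac{5}{2} - \frac{c}{2}$)
$15 M + v{\left(1,X{\left(0 \right)} \right)} = 15 \cdot 12 + \left(\frac{5}{2} - \frac{1}{2}\right) = 180 + \left(\frac{5}{2} - \frac{1}{2}\right) = 180 + 2 = 182$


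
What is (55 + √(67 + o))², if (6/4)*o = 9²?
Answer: 4356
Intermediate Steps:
o = 54 (o = (⅔)*9² = (⅔)*81 = 54)
(55 + √(67 + o))² = (55 + √(67 + 54))² = (55 + √121)² = (55 + 11)² = 66² = 4356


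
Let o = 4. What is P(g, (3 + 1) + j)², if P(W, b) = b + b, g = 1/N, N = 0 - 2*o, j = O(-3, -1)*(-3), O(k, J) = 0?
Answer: 64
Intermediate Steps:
j = 0 (j = 0*(-3) = 0)
N = -8 (N = 0 - 2*4 = 0 - 8 = -8)
g = -⅛ (g = 1/(-8) = -⅛ ≈ -0.12500)
P(W, b) = 2*b
P(g, (3 + 1) + j)² = (2*((3 + 1) + 0))² = (2*(4 + 0))² = (2*4)² = 8² = 64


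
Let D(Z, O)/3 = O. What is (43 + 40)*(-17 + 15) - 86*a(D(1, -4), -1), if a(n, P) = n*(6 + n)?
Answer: -6358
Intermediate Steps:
D(Z, O) = 3*O
(43 + 40)*(-17 + 15) - 86*a(D(1, -4), -1) = (43 + 40)*(-17 + 15) - 86*3*(-4)*(6 + 3*(-4)) = 83*(-2) - (-1032)*(6 - 12) = -166 - (-1032)*(-6) = -166 - 86*72 = -166 - 6192 = -6358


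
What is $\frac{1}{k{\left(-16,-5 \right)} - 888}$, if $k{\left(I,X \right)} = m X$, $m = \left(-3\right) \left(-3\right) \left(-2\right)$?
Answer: $- \frac{1}{798} \approx -0.0012531$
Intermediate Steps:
$m = -18$ ($m = 9 \left(-2\right) = -18$)
$k{\left(I,X \right)} = - 18 X$
$\frac{1}{k{\left(-16,-5 \right)} - 888} = \frac{1}{\left(-18\right) \left(-5\right) - 888} = \frac{1}{90 - 888} = \frac{1}{-798} = - \frac{1}{798}$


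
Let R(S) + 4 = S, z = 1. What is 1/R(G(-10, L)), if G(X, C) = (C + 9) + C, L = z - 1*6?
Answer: -1/5 ≈ -0.20000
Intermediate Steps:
L = -5 (L = 1 - 1*6 = 1 - 6 = -5)
G(X, C) = 9 + 2*C (G(X, C) = (9 + C) + C = 9 + 2*C)
R(S) = -4 + S
1/R(G(-10, L)) = 1/(-4 + (9 + 2*(-5))) = 1/(-4 + (9 - 10)) = 1/(-4 - 1) = 1/(-5) = -1/5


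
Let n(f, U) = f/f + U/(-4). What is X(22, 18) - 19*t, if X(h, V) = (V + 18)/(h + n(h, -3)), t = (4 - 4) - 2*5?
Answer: 18194/95 ≈ 191.52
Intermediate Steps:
t = -10 (t = 0 - 10 = -10)
n(f, U) = 1 - U/4 (n(f, U) = 1 + U*(-¼) = 1 - U/4)
X(h, V) = (18 + V)/(7/4 + h) (X(h, V) = (V + 18)/(h + (1 - ¼*(-3))) = (18 + V)/(h + (1 + ¾)) = (18 + V)/(h + 7/4) = (18 + V)/(7/4 + h))
X(22, 18) - 19*t = 4*(18 + 18)/(7 + 4*22) - 19*(-10) = 4*36/(7 + 88) - 1*(-190) = 4*36/95 + 190 = 4*(1/95)*36 + 190 = 144/95 + 190 = 18194/95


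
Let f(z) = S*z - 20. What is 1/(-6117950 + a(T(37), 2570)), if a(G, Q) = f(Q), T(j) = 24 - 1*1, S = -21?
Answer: -1/6171940 ≈ -1.6202e-7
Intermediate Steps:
T(j) = 23 (T(j) = 24 - 1 = 23)
f(z) = -20 - 21*z (f(z) = -21*z - 20 = -20 - 21*z)
a(G, Q) = -20 - 21*Q
1/(-6117950 + a(T(37), 2570)) = 1/(-6117950 + (-20 - 21*2570)) = 1/(-6117950 + (-20 - 53970)) = 1/(-6117950 - 53990) = 1/(-6171940) = -1/6171940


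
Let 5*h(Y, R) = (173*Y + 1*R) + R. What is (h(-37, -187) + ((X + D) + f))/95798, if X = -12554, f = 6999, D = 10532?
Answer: 1811/47899 ≈ 0.037809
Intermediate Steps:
h(Y, R) = 2*R/5 + 173*Y/5 (h(Y, R) = ((173*Y + 1*R) + R)/5 = ((173*Y + R) + R)/5 = ((R + 173*Y) + R)/5 = (2*R + 173*Y)/5 = 2*R/5 + 173*Y/5)
(h(-37, -187) + ((X + D) + f))/95798 = (((⅖)*(-187) + (173/5)*(-37)) + ((-12554 + 10532) + 6999))/95798 = ((-374/5 - 6401/5) + (-2022 + 6999))*(1/95798) = (-1355 + 4977)*(1/95798) = 3622*(1/95798) = 1811/47899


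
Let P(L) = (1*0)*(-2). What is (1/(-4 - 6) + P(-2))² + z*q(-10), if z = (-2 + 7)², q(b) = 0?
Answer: 1/100 ≈ 0.010000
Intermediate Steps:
z = 25 (z = 5² = 25)
P(L) = 0 (P(L) = 0*(-2) = 0)
(1/(-4 - 6) + P(-2))² + z*q(-10) = (1/(-4 - 6) + 0)² + 25*0 = (1/(-10) + 0)² + 0 = (-⅒ + 0)² + 0 = (-⅒)² + 0 = 1/100 + 0 = 1/100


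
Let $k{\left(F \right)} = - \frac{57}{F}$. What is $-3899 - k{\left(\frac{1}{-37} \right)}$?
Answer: $-6008$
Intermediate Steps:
$-3899 - k{\left(\frac{1}{-37} \right)} = -3899 - - \frac{57}{\frac{1}{-37}} = -3899 - - \frac{57}{- \frac{1}{37}} = -3899 - \left(-57\right) \left(-37\right) = -3899 - 2109 = -6008$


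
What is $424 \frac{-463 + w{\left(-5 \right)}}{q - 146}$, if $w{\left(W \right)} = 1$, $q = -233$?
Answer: $\frac{195888}{379} \approx 516.85$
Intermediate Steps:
$424 \frac{-463 + w{\left(-5 \right)}}{q - 146} = 424 \frac{-463 + 1}{-233 - 146} = 424 \left(- \frac{462}{-379}\right) = 424 \left(\left(-462\right) \left(- \frac{1}{379}\right)\right) = 424 \cdot \frac{462}{379} = \frac{195888}{379}$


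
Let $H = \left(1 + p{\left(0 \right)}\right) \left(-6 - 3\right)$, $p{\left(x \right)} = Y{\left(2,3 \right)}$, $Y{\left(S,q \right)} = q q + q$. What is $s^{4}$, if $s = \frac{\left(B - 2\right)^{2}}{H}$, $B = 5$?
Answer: $\frac{1}{28561} \approx 3.5013 \cdot 10^{-5}$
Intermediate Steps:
$Y{\left(S,q \right)} = q + q^{2}$ ($Y{\left(S,q \right)} = q^{2} + q = q + q^{2}$)
$p{\left(x \right)} = 12$ ($p{\left(x \right)} = 3 \left(1 + 3\right) = 3 \cdot 4 = 12$)
$H = -117$ ($H = \left(1 + 12\right) \left(-6 - 3\right) = 13 \left(-9\right) = -117$)
$s = - \frac{1}{13}$ ($s = \frac{\left(5 - 2\right)^{2}}{-117} = 3^{2} \left(- \frac{1}{117}\right) = 9 \left(- \frac{1}{117}\right) = - \frac{1}{13} \approx -0.076923$)
$s^{4} = \left(- \frac{1}{13}\right)^{4} = \frac{1}{28561}$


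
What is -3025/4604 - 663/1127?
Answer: -6461627/5188708 ≈ -1.2453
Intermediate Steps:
-3025/4604 - 663/1127 = -6461627/5188708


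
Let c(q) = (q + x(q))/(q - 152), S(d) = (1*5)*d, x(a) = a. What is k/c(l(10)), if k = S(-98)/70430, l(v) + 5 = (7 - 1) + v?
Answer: 6909/154946 ≈ 0.044590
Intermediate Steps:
S(d) = 5*d
l(v) = 1 + v (l(v) = -5 + ((7 - 1) + v) = -5 + (6 + v) = 1 + v)
k = -49/7043 (k = (5*(-98))/70430 = -490*1/70430 = -49/7043 ≈ -0.0069573)
c(q) = 2*q/(-152 + q) (c(q) = (q + q)/(q - 152) = (2*q)/(-152 + q) = 2*q/(-152 + q))
k/c(l(10)) = -49*(-152 + (1 + 10))/(2*(1 + 10))/7043 = -49/(7043*(2*11/(-152 + 11))) = -49/(7043*(2*11/(-141))) = -49/(7043*(2*11*(-1/141))) = -49/(7043*(-22/141)) = -49/7043*(-141/22) = 6909/154946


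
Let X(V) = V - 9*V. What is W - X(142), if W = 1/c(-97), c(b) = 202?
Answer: 229473/202 ≈ 1136.0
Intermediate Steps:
X(V) = -8*V (X(V) = V - 9*V = -8*V)
W = 1/202 ≈ 0.0049505
W - X(142) = 1/202 - (-8)*142 = 1/202 - 1*(-1136) = 1/202 + 1136 = 229473/202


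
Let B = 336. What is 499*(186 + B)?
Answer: 260478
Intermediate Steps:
499*(186 + B) = 499*(186 + 336) = 499*522 = 260478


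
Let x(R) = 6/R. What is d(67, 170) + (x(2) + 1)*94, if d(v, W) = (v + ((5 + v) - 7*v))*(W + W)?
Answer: -111824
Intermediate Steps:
d(v, W) = 2*W*(5 - 5*v) (d(v, W) = (v + (5 - 6*v))*(2*W) = (5 - 5*v)*(2*W) = 2*W*(5 - 5*v))
d(67, 170) + (x(2) + 1)*94 = 10*170*(1 - 1*67) + (6/2 + 1)*94 = 10*170*(1 - 67) + (6*(½) + 1)*94 = 10*170*(-66) + (3 + 1)*94 = -112200 + 4*94 = -112200 + 376 = -111824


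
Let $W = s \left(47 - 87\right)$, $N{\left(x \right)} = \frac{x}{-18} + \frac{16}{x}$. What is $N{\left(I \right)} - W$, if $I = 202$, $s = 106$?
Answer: $\frac{3844031}{909} \approx 4228.9$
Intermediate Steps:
$N{\left(x \right)} = \frac{16}{x} - \frac{x}{18}$ ($N{\left(x \right)} = x \left(- \frac{1}{18}\right) + \frac{16}{x} = - \frac{x}{18} + \frac{16}{x} = \frac{16}{x} - \frac{x}{18}$)
$W = -4240$ ($W = 106 \left(47 - 87\right) = 106 \left(-40\right) = -4240$)
$N{\left(I \right)} - W = \left(\frac{16}{202} - \frac{101}{9}\right) - -4240 = \left(16 \cdot \frac{1}{202} - \frac{101}{9}\right) + 4240 = \left(\frac{8}{101} - \frac{101}{9}\right) + 4240 = - \frac{10129}{909} + 4240 = \frac{3844031}{909}$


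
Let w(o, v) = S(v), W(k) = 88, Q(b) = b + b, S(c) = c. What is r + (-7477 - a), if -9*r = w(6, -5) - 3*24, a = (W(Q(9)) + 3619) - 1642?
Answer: -85801/9 ≈ -9533.4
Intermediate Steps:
Q(b) = 2*b
w(o, v) = v
a = 2065 (a = (88 + 3619) - 1642 = 3707 - 1642 = 2065)
r = 77/9 (r = -(-5 - 3*24)/9 = -(-5 - 72)/9 = -1/9*(-77) = 77/9 ≈ 8.5556)
r + (-7477 - a) = 77/9 + (-7477 - 1*2065) = 77/9 + (-7477 - 2065) = 77/9 - 9542 = -85801/9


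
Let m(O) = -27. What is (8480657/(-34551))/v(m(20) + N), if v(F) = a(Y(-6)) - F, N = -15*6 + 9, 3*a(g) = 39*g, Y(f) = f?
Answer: -8480657/1036530 ≈ -8.1818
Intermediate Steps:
a(g) = 13*g (a(g) = (39*g)/3 = 13*g)
N = -81 (N = -90 + 9 = -81)
v(F) = -78 - F (v(F) = 13*(-6) - F = -78 - F)
(8480657/(-34551))/v(m(20) + N) = (8480657/(-34551))/(-78 - (-27 - 81)) = (8480657*(-1/34551))/(-78 - 1*(-108)) = -8480657/(34551*(-78 + 108)) = -8480657/34551/30 = -8480657/34551*1/30 = -8480657/1036530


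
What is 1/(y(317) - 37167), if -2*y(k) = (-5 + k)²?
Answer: -1/85839 ≈ -1.1650e-5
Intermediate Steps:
y(k) = -(-5 + k)²/2
1/(y(317) - 37167) = 1/(-(-5 + 317)²/2 - 37167) = 1/(-½*312² - 37167) = 1/(-½*97344 - 37167) = 1/(-48672 - 37167) = 1/(-85839) = -1/85839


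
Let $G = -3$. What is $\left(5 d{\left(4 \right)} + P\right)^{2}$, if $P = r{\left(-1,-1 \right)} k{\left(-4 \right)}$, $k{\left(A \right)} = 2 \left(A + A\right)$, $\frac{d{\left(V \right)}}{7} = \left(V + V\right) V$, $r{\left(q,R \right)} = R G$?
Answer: $1149184$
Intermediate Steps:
$r{\left(q,R \right)} = - 3 R$ ($r{\left(q,R \right)} = R \left(-3\right) = - 3 R$)
$d{\left(V \right)} = 14 V^{2}$ ($d{\left(V \right)} = 7 \left(V + V\right) V = 7 \cdot 2 V V = 7 \cdot 2 V^{2} = 14 V^{2}$)
$k{\left(A \right)} = 4 A$ ($k{\left(A \right)} = 2 \cdot 2 A = 4 A$)
$P = -48$ ($P = \left(-3\right) \left(-1\right) 4 \left(-4\right) = 3 \left(-16\right) = -48$)
$\left(5 d{\left(4 \right)} + P\right)^{2} = \left(5 \cdot 14 \cdot 4^{2} - 48\right)^{2} = \left(5 \cdot 14 \cdot 16 - 48\right)^{2} = \left(5 \cdot 224 - 48\right)^{2} = \left(1120 - 48\right)^{2} = 1072^{2} = 1149184$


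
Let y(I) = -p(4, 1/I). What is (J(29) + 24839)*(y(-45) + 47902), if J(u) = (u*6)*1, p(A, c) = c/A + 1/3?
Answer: 215669614913/180 ≈ 1.1982e+9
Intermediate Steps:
p(A, c) = ⅓ + c/A (p(A, c) = c/A + 1*(⅓) = c/A + ⅓ = ⅓ + c/A)
y(I) = -⅓ - 1/(4*I) (y(I) = -(1/I + (⅓)*4)/4 = -(1/I + 4/3)/4 = -(4/3 + 1/I)/4 = -(⅓ + 1/(4*I)) = -⅓ - 1/(4*I))
J(u) = 6*u (J(u) = (6*u)*1 = 6*u)
(J(29) + 24839)*(y(-45) + 47902) = (6*29 + 24839)*((1/12)*(-3 - 4*(-45))/(-45) + 47902) = (174 + 24839)*((1/12)*(-1/45)*(-3 + 180) + 47902) = 25013*((1/12)*(-1/45)*177 + 47902) = 25013*(-59/180 + 47902) = 25013*(8622301/180) = 215669614913/180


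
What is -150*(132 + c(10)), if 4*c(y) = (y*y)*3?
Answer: -31050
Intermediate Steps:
c(y) = 3*y²/4 (c(y) = ((y*y)*3)/4 = (y²*3)/4 = (3*y²)/4 = 3*y²/4)
-150*(132 + c(10)) = -150*(132 + (¾)*10²) = -150*(132 + (¾)*100) = -150*(132 + 75) = -150*207 = -31050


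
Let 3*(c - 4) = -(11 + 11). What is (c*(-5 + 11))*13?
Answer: -260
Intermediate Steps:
c = -10/3 (c = 4 + (-(11 + 11))/3 = 4 + (-1*22)/3 = 4 + (⅓)*(-22) = 4 - 22/3 = -10/3 ≈ -3.3333)
(c*(-5 + 11))*13 = -10*(-5 + 11)/3*13 = -10/3*6*13 = -20*13 = -260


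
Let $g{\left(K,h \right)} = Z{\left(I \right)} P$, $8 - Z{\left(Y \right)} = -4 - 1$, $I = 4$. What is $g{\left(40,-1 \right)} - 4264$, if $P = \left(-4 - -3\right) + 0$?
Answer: $-4277$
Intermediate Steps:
$Z{\left(Y \right)} = 13$ ($Z{\left(Y \right)} = 8 - \left(-4 - 1\right) = 8 - -5 = 8 + 5 = 13$)
$P = -1$ ($P = \left(-4 + 3\right) + 0 = -1 + 0 = -1$)
$g{\left(K,h \right)} = -13$ ($g{\left(K,h \right)} = 13 \left(-1\right) = -13$)
$g{\left(40,-1 \right)} - 4264 = -13 - 4264 = -4277$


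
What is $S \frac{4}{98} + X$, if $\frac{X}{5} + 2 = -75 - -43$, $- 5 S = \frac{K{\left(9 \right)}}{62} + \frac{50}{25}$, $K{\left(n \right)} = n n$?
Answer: $- \frac{258271}{1519} \approx -170.03$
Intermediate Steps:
$K{\left(n \right)} = n^{2}$
$S = - \frac{41}{62}$ ($S = - \frac{\frac{9^{2}}{62} + \frac{50}{25}}{5} = - \frac{81 \cdot \frac{1}{62} + 50 \cdot \frac{1}{25}}{5} = - \frac{\frac{81}{62} + 2}{5} = \left(- \frac{1}{5}\right) \frac{205}{62} = - \frac{41}{62} \approx -0.66129$)
$X = -170$ ($X = -10 + 5 \left(-75 - -43\right) = -10 + 5 \left(-75 + 43\right) = -10 + 5 \left(-32\right) = -10 - 160 = -170$)
$S \frac{4}{98} + X = - \frac{41 \cdot \frac{4}{98}}{62} - 170 = - \frac{41 \cdot 4 \cdot \frac{1}{98}}{62} - 170 = \left(- \frac{41}{62}\right) \frac{2}{49} - 170 = - \frac{41}{1519} - 170 = - \frac{258271}{1519}$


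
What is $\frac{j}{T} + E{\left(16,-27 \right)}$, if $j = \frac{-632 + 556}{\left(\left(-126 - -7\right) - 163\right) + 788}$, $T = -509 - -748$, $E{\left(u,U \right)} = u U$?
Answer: $- \frac{26121782}{60467} \approx -432.0$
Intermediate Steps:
$E{\left(u,U \right)} = U u$
$T = 239$ ($T = -509 + 748 = 239$)
$j = - \frac{38}{253}$ ($j = - \frac{76}{\left(\left(-126 + 7\right) - 163\right) + 788} = - \frac{76}{\left(-119 - 163\right) + 788} = - \frac{76}{-282 + 788} = - \frac{76}{506} = \left(-76\right) \frac{1}{506} = - \frac{38}{253} \approx -0.1502$)
$\frac{j}{T} + E{\left(16,-27 \right)} = - \frac{38}{253 \cdot 239} - 432 = \left(- \frac{38}{253}\right) \frac{1}{239} - 432 = - \frac{38}{60467} - 432 = - \frac{26121782}{60467}$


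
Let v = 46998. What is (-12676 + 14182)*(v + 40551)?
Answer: 131848794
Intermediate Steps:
(-12676 + 14182)*(v + 40551) = (-12676 + 14182)*(46998 + 40551) = 1506*87549 = 131848794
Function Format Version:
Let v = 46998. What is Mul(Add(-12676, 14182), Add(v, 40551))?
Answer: 131848794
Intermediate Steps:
Mul(Add(-12676, 14182), Add(v, 40551)) = Mul(Add(-12676, 14182), Add(46998, 40551)) = Mul(1506, 87549) = 131848794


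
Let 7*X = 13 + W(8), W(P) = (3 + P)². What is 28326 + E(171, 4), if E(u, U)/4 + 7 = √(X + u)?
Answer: 28298 + 44*√77/7 ≈ 28353.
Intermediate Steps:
X = 134/7 (X = (13 + (3 + 8)²)/7 = (13 + 11²)/7 = (13 + 121)/7 = (⅐)*134 = 134/7 ≈ 19.143)
E(u, U) = -28 + 4*√(134/7 + u)
28326 + E(171, 4) = 28326 + (-28 + 4*√(938 + 49*171)/7) = 28326 + (-28 + 4*√(938 + 8379)/7) = 28326 + (-28 + 4*√9317/7) = 28326 + (-28 + 4*(11*√77)/7) = 28326 + (-28 + 44*√77/7) = 28298 + 44*√77/7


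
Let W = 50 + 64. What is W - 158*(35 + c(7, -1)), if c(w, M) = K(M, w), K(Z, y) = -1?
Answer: -5258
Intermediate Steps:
c(w, M) = -1
W = 114
W - 158*(35 + c(7, -1)) = 114 - 158*(35 - 1) = 114 - 158*34 = 114 - 5372 = -5258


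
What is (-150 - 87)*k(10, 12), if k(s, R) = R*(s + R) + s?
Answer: -64938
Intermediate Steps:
k(s, R) = s + R*(R + s) (k(s, R) = R*(R + s) + s = s + R*(R + s))
(-150 - 87)*k(10, 12) = (-150 - 87)*(10 + 12**2 + 12*10) = -237*(10 + 144 + 120) = -237*274 = -64938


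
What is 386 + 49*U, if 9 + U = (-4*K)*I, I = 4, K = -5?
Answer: 3865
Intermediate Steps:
U = 71 (U = -9 - 4*(-5)*4 = -9 + 20*4 = -9 + 80 = 71)
386 + 49*U = 386 + 49*71 = 386 + 3479 = 3865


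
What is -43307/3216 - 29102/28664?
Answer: -166867985/11522928 ≈ -14.481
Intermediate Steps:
-43307/3216 - 29102/28664 = -43307*1/3216 - 29102*1/28664 = -43307/3216 - 14551/14332 = -166867985/11522928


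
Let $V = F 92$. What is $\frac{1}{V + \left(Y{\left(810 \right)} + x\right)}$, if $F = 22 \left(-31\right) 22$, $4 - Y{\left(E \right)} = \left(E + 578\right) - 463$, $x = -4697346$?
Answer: $- \frac{1}{6078635} \approx -1.6451 \cdot 10^{-7}$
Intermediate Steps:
$Y{\left(E \right)} = -111 - E$ ($Y{\left(E \right)} = 4 - \left(\left(E + 578\right) - 463\right) = 4 - \left(\left(578 + E\right) - 463\right) = 4 - \left(115 + E\right) = -111 - E$)
$F = -15004$ ($F = \left(-682\right) 22 = -15004$)
$V = -1380368$ ($V = \left(-15004\right) 92 = -1380368$)
$\frac{1}{V + \left(Y{\left(810 \right)} + x\right)} = \frac{1}{-1380368 - 4698267} = \frac{1}{-6078635} = - \frac{1}{6078635}$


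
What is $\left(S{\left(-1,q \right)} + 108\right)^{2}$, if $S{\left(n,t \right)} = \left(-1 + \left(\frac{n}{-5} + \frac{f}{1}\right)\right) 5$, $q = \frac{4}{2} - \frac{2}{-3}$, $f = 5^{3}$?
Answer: $531441$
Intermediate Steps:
$f = 125$
$q = \frac{8}{3}$ ($q = 4 \cdot \frac{1}{2} - - \frac{2}{3} = 2 + \frac{2}{3} = \frac{8}{3} \approx 2.6667$)
$S{\left(n,t \right)} = 620 - n$ ($S{\left(n,t \right)} = \left(-1 + \left(\frac{n}{-5} + \frac{125}{1}\right)\right) 5 = \left(-1 + \left(n \left(- \frac{1}{5}\right) + 125 \cdot 1\right)\right) 5 = \left(-1 - \left(-125 + \frac{n}{5}\right)\right) 5 = \left(124 - \frac{n}{5}\right) 5 = 620 - n$)
$\left(S{\left(-1,q \right)} + 108\right)^{2} = \left(\left(620 - -1\right) + 108\right)^{2} = \left(\left(620 + 1\right) + 108\right)^{2} = \left(621 + 108\right)^{2} = 729^{2} = 531441$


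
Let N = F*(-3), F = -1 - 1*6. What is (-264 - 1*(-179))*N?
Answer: -1785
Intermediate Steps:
F = -7 (F = -1 - 6 = -7)
N = 21 (N = -7*(-3) = 21)
(-264 - 1*(-179))*N = (-264 - 1*(-179))*21 = (-264 + 179)*21 = -85*21 = -1785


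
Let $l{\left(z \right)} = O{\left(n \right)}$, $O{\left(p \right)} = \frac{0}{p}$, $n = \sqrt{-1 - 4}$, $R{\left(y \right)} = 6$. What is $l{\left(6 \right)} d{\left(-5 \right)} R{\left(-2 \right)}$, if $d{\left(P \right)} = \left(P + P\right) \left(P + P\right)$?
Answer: $0$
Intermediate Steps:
$n = i \sqrt{5}$ ($n = \sqrt{-5} = i \sqrt{5} \approx 2.2361 i$)
$O{\left(p \right)} = 0$
$l{\left(z \right)} = 0$
$d{\left(P \right)} = 4 P^{2}$ ($d{\left(P \right)} = 2 P 2 P = 4 P^{2}$)
$l{\left(6 \right)} d{\left(-5 \right)} R{\left(-2 \right)} = 0 \cdot 4 \left(-5\right)^{2} \cdot 6 = 0 \cdot 4 \cdot 25 \cdot 6 = 0 \cdot 100 \cdot 6 = 0 \cdot 6 = 0$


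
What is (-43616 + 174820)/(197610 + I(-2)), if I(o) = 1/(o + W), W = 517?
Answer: 67570060/101769151 ≈ 0.66395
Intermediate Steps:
I(o) = 1/(517 + o) (I(o) = 1/(o + 517) = 1/(517 + o))
(-43616 + 174820)/(197610 + I(-2)) = (-43616 + 174820)/(197610 + 1/(517 - 2)) = 131204/(197610 + 1/515) = 131204/(101769151/515) = 131204*(515/101769151) = 67570060/101769151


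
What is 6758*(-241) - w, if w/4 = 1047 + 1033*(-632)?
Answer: 978558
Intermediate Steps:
w = -2607236 (w = 4*(1047 + 1033*(-632)) = 4*(1047 - 652856) = 4*(-651809) = -2607236)
6758*(-241) - w = 6758*(-241) - 1*(-2607236) = -1628678 + 2607236 = 978558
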